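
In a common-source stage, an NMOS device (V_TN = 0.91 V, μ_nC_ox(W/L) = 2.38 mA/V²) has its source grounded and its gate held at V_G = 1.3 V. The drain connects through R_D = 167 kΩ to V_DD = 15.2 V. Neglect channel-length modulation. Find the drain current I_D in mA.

V_GS = V_G = 1.3 V, so V_ov = 1.3 − 0.91 = 0.39 V.
Assume saturation: I_D = ½ k_n V_ov² = 0.5 × 2.38 × 0.39² = 0.181 mA, giving V_DS = V_DD − I_D R_D = 15.2 − 0.181 × 167 = -15 V.
But -15 V < V_ov = 0.39 V, so the device is actually in triode.
In triode I_D = k_n[V_ov V_DS − ½ V_DS²] and I_D = (V_DD − V_DS)/R_D. Equating: 199 V_DS² − 156 V_DS + 15.2 = 0, giving V_DS = 0.114 V (the root below V_ov).
I_D = (15.2 − 0.114) / 167 = 0.0903 mA.

I_D = 0.0903 mA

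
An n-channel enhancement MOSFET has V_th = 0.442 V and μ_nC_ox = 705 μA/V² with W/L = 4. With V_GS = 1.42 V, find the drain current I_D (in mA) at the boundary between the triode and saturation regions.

At the boundary V_DS = V_ov = V_GS − V_th = 1.42 − 0.442 = 0.978 V.
k_n = μ_nC_ox · (W/L) = 2.82 mA/V².
I_D = ½ k_n V_ov² = 0.5 × 2.82 × 0.978² = 1.35 mA.

I_D = 1.35 mA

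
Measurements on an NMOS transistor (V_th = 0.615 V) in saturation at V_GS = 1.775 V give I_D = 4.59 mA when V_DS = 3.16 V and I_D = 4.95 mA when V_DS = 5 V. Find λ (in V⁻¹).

With V_GS fixed, I_D ∝ (1 + λ V_DS) in saturation, so I_D2/I_D1 = (1 + λ V_DS2)/(1 + λ V_DS1).
4.95/4.59 = 1.078 = (1 + 5 λ)/(1 + 3.16 λ).
Solving: λ (I_D1 V_DS2 − I_D2 V_DS1) = I_D2 − I_D1, so λ = (4.95 − 4.59) / (4.59 × 5 − 4.95 × 3.16) = 0.36 / 7.31 = 0.0493 V⁻¹.

λ = 0.0493 V⁻¹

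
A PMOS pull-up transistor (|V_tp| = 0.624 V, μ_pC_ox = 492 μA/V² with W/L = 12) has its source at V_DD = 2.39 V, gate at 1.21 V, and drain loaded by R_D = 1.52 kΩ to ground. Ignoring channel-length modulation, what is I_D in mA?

V_SG = V_DD − V_G = 2.39 − 1.21 = 1.18 V, so V_ov = 1.18 − 0.624 = 0.556 V.
k_p = μ_pC_ox · (W/L) = 5.904 mA/V².
Assume saturation: I_D = ½ k_p V_ov² = 0.5 × 5.904 × 0.556² = 0.913 mA, giving V_SD = V_DD − I_D R_D = 2.39 − 0.913 × 1.52 = 1 V.
V_SD = 1 V ≥ V_ov = 0.556 V, confirming saturation.

I_D = 0.913 mA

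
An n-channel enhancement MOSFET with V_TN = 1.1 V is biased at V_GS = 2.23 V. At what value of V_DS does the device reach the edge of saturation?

The boundary between triode and saturation is V_DS = V_GS − V_TN = V_ov.
V_ov = 2.23 − 1.1 = 1.13 V.

V_DS,sat = 1.13 V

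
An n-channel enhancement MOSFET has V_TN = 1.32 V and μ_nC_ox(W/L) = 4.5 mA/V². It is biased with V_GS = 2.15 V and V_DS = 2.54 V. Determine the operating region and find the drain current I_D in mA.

V_ov = V_GS − V_TN = 2.15 − 1.32 = 0.83 V.
Since V_DS = 2.54 V ≥ V_ov = 0.83 V, the device is in saturation.
I_D = ½ k_n V_ov² = 0.5 × 4.5 × 0.83² = 1.55 mA.

Saturation; I_D = 1.55 mA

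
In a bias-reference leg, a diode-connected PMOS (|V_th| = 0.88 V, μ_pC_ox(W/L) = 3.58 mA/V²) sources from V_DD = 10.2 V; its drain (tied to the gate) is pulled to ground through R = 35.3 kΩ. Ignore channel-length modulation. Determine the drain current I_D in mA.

I_D = 0.253 mA

With gate tied to drain, V_SG = V_SD ≥ V_SG − |V_th|, so the device is in saturation.
KCL at the drain: ½ k_p (V_SG − |V_th|)² = (V_DD − V_SG)/R.
Let x = V_SG − 0.88. Then 63.2 x² + x − 9.32 = 0, giving x = 0.376 V (positive root), so V_SG = 1.26 V.
I_D = (V_DD − V_SG)/R = (10.2 − 1.26) / 35.3 = 0.253 mA.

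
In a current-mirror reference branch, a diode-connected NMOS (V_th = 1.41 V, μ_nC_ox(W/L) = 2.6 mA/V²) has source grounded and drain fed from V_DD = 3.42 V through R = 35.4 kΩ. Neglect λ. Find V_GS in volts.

With gate tied to drain, V_GS = V_DS ≥ V_GS − V_th, so the device is in saturation.
KCL at the drain: ½ k_n (V_GS − V_th)² = (V_DD − V_GS)/R.
Let x = V_GS − 1.41. Then 46 x² + x − 2.01 = 0, giving x = 0.198 V (positive root), so V_GS = 1.61 V.
I_D = (V_DD − V_GS)/R = (3.42 − 1.61) / 35.4 = 0.0512 mA.

V_GS = 1.61 V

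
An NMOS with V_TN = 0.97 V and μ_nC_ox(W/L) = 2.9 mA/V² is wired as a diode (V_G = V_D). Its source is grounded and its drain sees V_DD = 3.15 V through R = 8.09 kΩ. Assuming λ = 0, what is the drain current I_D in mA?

I_D = 0.221 mA

With gate tied to drain, V_GS = V_DS ≥ V_GS − V_TN, so the device is in saturation.
KCL at the drain: ½ k_n (V_GS − V_TN)² = (V_DD − V_GS)/R.
Let x = V_GS − 0.97. Then 11.7 x² + x − 2.18 = 0, giving x = 0.391 V (positive root), so V_GS = 1.36 V.
I_D = (V_DD − V_GS)/R = (3.15 − 1.36) / 8.09 = 0.221 mA.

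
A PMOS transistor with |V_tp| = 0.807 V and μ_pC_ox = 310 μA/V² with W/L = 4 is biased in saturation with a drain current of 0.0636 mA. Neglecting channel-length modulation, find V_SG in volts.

V_SG = 1.13 V

k_p = μ_pC_ox · (W/L) = 1.24 mA/V².
In saturation I_D = ½ k_p (V_SG − |V_tp|)², so V_SG − |V_tp| = √(2 I_D / k_p) = √(2 × 0.0636 / 1.24) = 0.32 V.
V_SG = 0.807 + 0.32 = 1.13 V.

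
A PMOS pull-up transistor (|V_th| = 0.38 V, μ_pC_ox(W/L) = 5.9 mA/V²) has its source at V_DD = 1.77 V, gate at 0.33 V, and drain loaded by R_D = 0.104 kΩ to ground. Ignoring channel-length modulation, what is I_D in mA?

V_SG = V_DD − V_G = 1.77 − 0.33 = 1.44 V, so V_ov = 1.44 − 0.38 = 1.06 V.
Assume saturation: I_D = ½ k_p V_ov² = 0.5 × 5.9 × 1.06² = 3.31 mA, giving V_SD = V_DD − I_D R_D = 1.77 − 3.31 × 0.104 = 1.43 V.
V_SD = 1.43 V ≥ V_ov = 1.06 V, confirming saturation.

I_D = 3.31 mA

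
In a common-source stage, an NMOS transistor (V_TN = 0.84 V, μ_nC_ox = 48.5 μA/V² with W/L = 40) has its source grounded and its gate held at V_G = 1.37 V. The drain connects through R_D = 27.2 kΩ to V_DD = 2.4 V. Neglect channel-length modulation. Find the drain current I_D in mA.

I_D = 0.0849 mA

V_GS = V_G = 1.37 V, so V_ov = 1.37 − 0.84 = 0.53 V.
k_n = μ_nC_ox · (W/L) = 1.94 mA/V².
Assume saturation: I_D = ½ k_n V_ov² = 0.5 × 1.94 × 0.53² = 0.272 mA, giving V_DS = V_DD − I_D R_D = 2.4 − 0.272 × 27.2 = -5.01 V.
But -5.01 V < V_ov = 0.53 V, so the device is actually in triode.
In triode I_D = k_n[V_ov V_DS − ½ V_DS²] and I_D = (V_DD − V_DS)/R_D. Equating: 26.4 V_DS² − 28.97 V_DS + 2.4 = 0, giving V_DS = 0.0903 V (the root below V_ov).
I_D = (2.4 − 0.0903) / 27.2 = 0.0849 mA.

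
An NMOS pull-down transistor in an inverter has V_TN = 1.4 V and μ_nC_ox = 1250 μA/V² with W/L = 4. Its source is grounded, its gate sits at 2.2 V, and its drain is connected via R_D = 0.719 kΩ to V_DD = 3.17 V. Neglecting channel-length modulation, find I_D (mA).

V_GS = V_G = 2.2 V, so V_ov = 2.2 − 1.4 = 0.8 V.
k_n = μ_nC_ox · (W/L) = 5 mA/V².
Assume saturation: I_D = ½ k_n V_ov² = 0.5 × 5 × 0.8² = 1.6 mA, giving V_DS = V_DD − I_D R_D = 3.17 − 1.6 × 0.719 = 2.02 V.
V_DS = 2.02 V ≥ V_ov = 0.8 V, confirming saturation.

I_D = 1.60 mA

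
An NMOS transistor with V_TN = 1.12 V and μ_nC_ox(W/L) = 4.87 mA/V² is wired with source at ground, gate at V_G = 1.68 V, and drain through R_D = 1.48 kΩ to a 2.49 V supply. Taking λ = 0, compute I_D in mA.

V_GS = V_G = 1.68 V, so V_ov = 1.68 − 1.12 = 0.56 V.
Assume saturation: I_D = ½ k_n V_ov² = 0.5 × 4.87 × 0.56² = 0.764 mA, giving V_DS = V_DD − I_D R_D = 2.49 − 0.764 × 1.48 = 1.36 V.
V_DS = 1.36 V ≥ V_ov = 0.56 V, confirming saturation.

I_D = 0.764 mA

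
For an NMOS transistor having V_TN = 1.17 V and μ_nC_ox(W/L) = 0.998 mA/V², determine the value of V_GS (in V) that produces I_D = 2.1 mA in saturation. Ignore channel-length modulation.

In saturation I_D = ½ k_n (V_GS − V_TN)², so V_GS − V_TN = √(2 I_D / k_n) = √(2 × 2.1 / 0.998) = 2.05 V.
V_GS = 1.17 + 2.05 = 3.22 V.

V_GS = 3.22 V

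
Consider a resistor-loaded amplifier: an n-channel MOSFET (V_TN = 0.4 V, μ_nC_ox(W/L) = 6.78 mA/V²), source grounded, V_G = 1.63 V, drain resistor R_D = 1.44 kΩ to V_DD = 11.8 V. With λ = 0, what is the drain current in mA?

I_D = 5.13 mA

V_GS = V_G = 1.63 V, so V_ov = 1.63 − 0.4 = 1.23 V.
Assume saturation: I_D = ½ k_n V_ov² = 0.5 × 6.78 × 1.23² = 5.13 mA, giving V_DS = V_DD − I_D R_D = 11.8 − 5.13 × 1.44 = 4.41 V.
V_DS = 4.41 V ≥ V_ov = 1.23 V, confirming saturation.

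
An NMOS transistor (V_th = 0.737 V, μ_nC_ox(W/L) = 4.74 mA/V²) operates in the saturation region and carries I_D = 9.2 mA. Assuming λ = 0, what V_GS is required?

In saturation I_D = ½ k_n (V_GS − V_th)², so V_GS − V_th = √(2 I_D / k_n) = √(2 × 9.2 / 4.74) = 1.97 V.
V_GS = 0.737 + 1.97 = 2.71 V.

V_GS = 2.71 V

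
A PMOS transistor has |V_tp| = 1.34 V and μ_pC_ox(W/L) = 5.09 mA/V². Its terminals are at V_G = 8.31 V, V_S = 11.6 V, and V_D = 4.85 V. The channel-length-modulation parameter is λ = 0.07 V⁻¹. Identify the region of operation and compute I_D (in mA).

V_SG = V_S − V_G = 11.6 − 8.31 = 3.29 V; V_SD = V_S − V_D = 11.6 − 4.85 = 6.75 V.
V_ov = V_SG − |V_tp| = 3.29 − 1.34 = 1.95 V.
Since V_SD = 6.75 V ≥ V_ov = 1.95 V, the device is in saturation.
I_D = ½ k_p V_ov² (1 + λ V_SD) = 0.5 × 5.09 × 1.95² × (1 + 0.07 × 6.75) = 14.2 mA.

Saturation; I_D = 14.2 mA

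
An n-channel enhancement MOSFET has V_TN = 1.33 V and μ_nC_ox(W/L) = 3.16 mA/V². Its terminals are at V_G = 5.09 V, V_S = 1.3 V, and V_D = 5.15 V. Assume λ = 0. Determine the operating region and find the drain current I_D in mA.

Saturation; I_D = 9.56 mA

V_GS = V_G − V_S = 5.09 − 1.3 = 3.79 V; V_DS = V_D − V_S = 5.15 − 1.3 = 3.85 V.
V_ov = V_GS − V_TN = 3.79 − 1.33 = 2.46 V.
Since V_DS = 3.85 V ≥ V_ov = 2.46 V, the device is in saturation.
I_D = ½ k_n V_ov² = 0.5 × 3.16 × 2.46² = 9.56 mA.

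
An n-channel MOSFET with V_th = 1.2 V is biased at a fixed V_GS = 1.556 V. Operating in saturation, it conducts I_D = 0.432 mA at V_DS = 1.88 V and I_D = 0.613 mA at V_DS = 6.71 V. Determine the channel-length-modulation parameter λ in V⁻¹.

With V_GS fixed, I_D ∝ (1 + λ V_DS) in saturation, so I_D2/I_D1 = (1 + λ V_DS2)/(1 + λ V_DS1).
0.613/0.432 = 1.419 = (1 + 6.71 λ)/(1 + 1.88 λ).
Solving: λ (I_D1 V_DS2 − I_D2 V_DS1) = I_D2 − I_D1, so λ = (0.613 − 0.432) / (0.432 × 6.71 − 0.613 × 1.88) = 0.181 / 1.75 = 0.104 V⁻¹.

λ = 0.104 V⁻¹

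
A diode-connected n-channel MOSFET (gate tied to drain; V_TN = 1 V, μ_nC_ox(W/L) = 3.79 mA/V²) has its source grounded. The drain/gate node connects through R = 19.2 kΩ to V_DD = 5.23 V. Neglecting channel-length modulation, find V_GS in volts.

With gate tied to drain, V_GS = V_DS ≥ V_GS − V_TN, so the device is in saturation.
KCL at the drain: ½ k_n (V_GS − V_TN)² = (V_DD − V_GS)/R.
Let x = V_GS − 1. Then 36.4 x² + x − 4.23 = 0, giving x = 0.328 V (positive root), so V_GS = 1.33 V.
I_D = (V_DD − V_GS)/R = (5.23 − 1.33) / 19.2 = 0.203 mA.

V_GS = 1.33 V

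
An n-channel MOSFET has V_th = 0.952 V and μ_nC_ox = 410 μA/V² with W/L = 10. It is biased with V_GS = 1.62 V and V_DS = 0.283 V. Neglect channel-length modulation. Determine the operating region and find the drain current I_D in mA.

k_n = μ_nC_ox · (W/L) = 4.1 mA/V².
V_ov = V_GS − V_th = 1.62 − 0.952 = 0.668 V.
Since V_DS = 0.283 V < V_ov = 0.668 V, the device is in the triode region.
I_D = k_n [V_ov · V_DS − ½ V_DS²] = 4.1 × [0.668 × 0.283 − 0.5 × 0.283²] = 0.611 mA.

Triode; I_D = 0.611 mA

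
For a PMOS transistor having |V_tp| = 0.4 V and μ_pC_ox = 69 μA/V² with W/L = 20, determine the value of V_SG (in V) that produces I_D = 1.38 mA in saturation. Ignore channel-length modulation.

k_p = μ_pC_ox · (W/L) = 1.38 mA/V².
In saturation I_D = ½ k_p (V_SG − |V_tp|)², so V_SG − |V_tp| = √(2 I_D / k_p) = √(2 × 1.38 / 1.38) = 1.41 V.
V_SG = 0.4 + 1.41 = 1.81 V.

V_SG = 1.81 V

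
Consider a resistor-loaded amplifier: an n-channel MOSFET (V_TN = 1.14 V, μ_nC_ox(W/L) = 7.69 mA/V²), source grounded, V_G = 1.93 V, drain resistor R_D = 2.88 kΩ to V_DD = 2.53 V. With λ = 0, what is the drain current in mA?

I_D = 0.826 mA

V_GS = V_G = 1.93 V, so V_ov = 1.93 − 1.14 = 0.79 V.
Assume saturation: I_D = ½ k_n V_ov² = 0.5 × 7.69 × 0.79² = 2.4 mA, giving V_DS = V_DD − I_D R_D = 2.53 − 2.4 × 2.88 = -4.38 V.
But -4.38 V < V_ov = 0.79 V, so the device is actually in triode.
In triode I_D = k_n[V_ov V_DS − ½ V_DS²] and I_D = (V_DD − V_DS)/R_D. Equating: 11.1 V_DS² − 18.5 V_DS + 2.53 = 0, giving V_DS = 0.15 V (the root below V_ov).
I_D = (2.53 − 0.15) / 2.88 = 0.826 mA.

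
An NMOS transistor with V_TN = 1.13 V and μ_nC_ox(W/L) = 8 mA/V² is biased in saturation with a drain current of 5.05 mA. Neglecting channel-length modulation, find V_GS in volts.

In saturation I_D = ½ k_n (V_GS − V_TN)², so V_GS − V_TN = √(2 I_D / k_n) = √(2 × 5.05 / 8) = 1.12 V.
V_GS = 1.13 + 1.12 = 2.25 V.

V_GS = 2.25 V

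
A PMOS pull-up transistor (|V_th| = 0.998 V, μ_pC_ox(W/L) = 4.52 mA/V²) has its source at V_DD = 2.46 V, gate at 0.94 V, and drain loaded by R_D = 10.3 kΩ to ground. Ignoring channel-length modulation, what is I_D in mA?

I_D = 0.228 mA

V_SG = V_DD − V_G = 2.46 − 0.94 = 1.52 V, so V_ov = 1.52 − 0.998 = 0.522 V.
Assume saturation: I_D = ½ k_p V_ov² = 0.5 × 4.52 × 0.522² = 0.616 mA, giving V_SD = V_DD − I_D R_D = 2.46 − 0.616 × 10.3 = -3.88 V.
But -3.88 V < V_ov = 0.522 V, so the device is actually in triode.
In triode I_D = k_p[V_ov V_SD − ½ V_SD²] and I_D = (V_DD − V_SD)/R_D. Equating: 23.3 V_SD² − 25.3 V_SD + 2.46 = 0, giving V_SD = 0.108 V (the root below V_ov).
I_D = (2.46 − 0.108) / 10.3 = 0.228 mA.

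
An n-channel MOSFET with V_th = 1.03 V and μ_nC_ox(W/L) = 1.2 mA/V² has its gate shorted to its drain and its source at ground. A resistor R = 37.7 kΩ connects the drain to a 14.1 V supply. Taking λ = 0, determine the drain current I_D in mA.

I_D = 0.327 mA

With gate tied to drain, V_GS = V_DS ≥ V_GS − V_th, so the device is in saturation.
KCL at the drain: ½ k_n (V_GS − V_th)² = (V_DD − V_GS)/R.
Let x = V_GS − 1.03. Then 22.6 x² + x − 13.07 = 0, giving x = 0.738 V (positive root), so V_GS = 1.77 V.
I_D = (V_DD − V_GS)/R = (14.1 − 1.77) / 37.7 = 0.327 mA.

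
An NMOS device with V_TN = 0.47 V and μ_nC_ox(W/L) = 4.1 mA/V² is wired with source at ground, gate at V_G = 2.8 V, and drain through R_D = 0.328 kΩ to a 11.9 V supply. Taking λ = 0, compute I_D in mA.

V_GS = V_G = 2.8 V, so V_ov = 2.8 − 0.47 = 2.33 V.
Assume saturation: I_D = ½ k_n V_ov² = 0.5 × 4.1 × 2.33² = 11.1 mA, giving V_DS = V_DD − I_D R_D = 11.9 − 11.1 × 0.328 = 8.25 V.
V_DS = 8.25 V ≥ V_ov = 2.33 V, confirming saturation.

I_D = 11.1 mA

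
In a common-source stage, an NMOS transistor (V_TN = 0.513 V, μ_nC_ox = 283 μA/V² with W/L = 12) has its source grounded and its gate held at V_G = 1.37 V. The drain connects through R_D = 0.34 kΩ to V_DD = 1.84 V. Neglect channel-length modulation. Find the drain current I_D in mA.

V_GS = V_G = 1.37 V, so V_ov = 1.37 − 0.513 = 0.857 V.
k_n = μ_nC_ox · (W/L) = 3.396 mA/V².
Assume saturation: I_D = ½ k_n V_ov² = 0.5 × 3.396 × 0.857² = 1.25 mA, giving V_DS = V_DD − I_D R_D = 1.84 − 1.25 × 0.34 = 1.42 V.
V_DS = 1.42 V ≥ V_ov = 0.857 V, confirming saturation.

I_D = 1.25 mA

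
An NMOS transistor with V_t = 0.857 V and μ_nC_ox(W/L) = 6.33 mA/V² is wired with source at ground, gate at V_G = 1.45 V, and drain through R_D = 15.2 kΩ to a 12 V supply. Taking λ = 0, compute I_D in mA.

V_GS = V_G = 1.45 V, so V_ov = 1.45 − 0.857 = 0.593 V.
Assume saturation: I_D = ½ k_n V_ov² = 0.5 × 6.33 × 0.593² = 1.11 mA, giving V_DS = V_DD − I_D R_D = 12 − 1.11 × 15.2 = -4.92 V.
But -4.92 V < V_ov = 0.593 V, so the device is actually in triode.
In triode I_D = k_n[V_ov V_DS − ½ V_DS²] and I_D = (V_DD − V_DS)/R_D. Equating: 48.1 V_DS² − 58.06 V_DS + 12 = 0, giving V_DS = 0.265 V (the root below V_ov).
I_D = (12 − 0.265) / 15.2 = 0.772 mA.

I_D = 0.772 mA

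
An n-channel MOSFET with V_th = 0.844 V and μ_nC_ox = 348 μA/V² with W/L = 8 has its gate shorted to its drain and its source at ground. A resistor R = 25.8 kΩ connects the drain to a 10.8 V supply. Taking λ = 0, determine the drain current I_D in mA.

I_D = 0.366 mA

With gate tied to drain, V_GS = V_DS ≥ V_GS − V_th, so the device is in saturation.
k_n = μ_nC_ox · (W/L) = 2.784 mA/V².
KCL at the drain: ½ k_n (V_GS − V_th)² = (V_DD − V_GS)/R.
Let x = V_GS − 0.844. Then 35.9 x² + x − 9.956 = 0, giving x = 0.513 V (positive root), so V_GS = 1.36 V.
I_D = (V_DD − V_GS)/R = (10.8 − 1.36) / 25.8 = 0.366 mA.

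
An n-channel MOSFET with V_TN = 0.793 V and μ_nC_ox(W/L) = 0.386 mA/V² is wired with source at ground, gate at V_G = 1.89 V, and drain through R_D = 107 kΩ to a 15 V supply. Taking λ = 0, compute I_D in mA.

I_D = 0.137 mA

V_GS = V_G = 1.89 V, so V_ov = 1.89 − 0.793 = 1.1 V.
Assume saturation: I_D = ½ k_n V_ov² = 0.5 × 0.386 × 1.1² = 0.232 mA, giving V_DS = V_DD − I_D R_D = 15 − 0.232 × 107 = -9.85 V.
But -9.85 V < V_ov = 1.1 V, so the device is actually in triode.
In triode I_D = k_n[V_ov V_DS − ½ V_DS²] and I_D = (V_DD − V_DS)/R_D. Equating: 20.7 V_DS² − 46.31 V_DS + 15 = 0, giving V_DS = 0.393 V (the root below V_ov).
I_D = (15 − 0.393) / 107 = 0.137 mA.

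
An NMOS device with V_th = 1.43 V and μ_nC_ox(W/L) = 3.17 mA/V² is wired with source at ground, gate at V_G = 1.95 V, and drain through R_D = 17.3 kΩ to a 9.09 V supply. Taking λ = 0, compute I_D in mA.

I_D = 0.429 mA

V_GS = V_G = 1.95 V, so V_ov = 1.95 − 1.43 = 0.52 V.
Assume saturation: I_D = ½ k_n V_ov² = 0.5 × 3.17 × 0.52² = 0.429 mA, giving V_DS = V_DD − I_D R_D = 9.09 − 0.429 × 17.3 = 1.68 V.
V_DS = 1.68 V ≥ V_ov = 0.52 V, confirming saturation.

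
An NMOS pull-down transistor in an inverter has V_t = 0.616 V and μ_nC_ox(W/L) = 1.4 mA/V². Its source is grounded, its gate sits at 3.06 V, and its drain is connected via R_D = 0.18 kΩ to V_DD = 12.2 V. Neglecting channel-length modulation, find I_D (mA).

V_GS = V_G = 3.06 V, so V_ov = 3.06 − 0.616 = 2.44 V.
Assume saturation: I_D = ½ k_n V_ov² = 0.5 × 1.4 × 2.44² = 4.18 mA, giving V_DS = V_DD − I_D R_D = 12.2 − 4.18 × 0.18 = 11.4 V.
V_DS = 11.4 V ≥ V_ov = 2.44 V, confirming saturation.

I_D = 4.18 mA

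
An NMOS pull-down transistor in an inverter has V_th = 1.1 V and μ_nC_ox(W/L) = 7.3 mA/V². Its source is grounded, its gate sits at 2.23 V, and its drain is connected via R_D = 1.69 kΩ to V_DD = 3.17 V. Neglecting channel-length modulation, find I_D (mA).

I_D = 1.74 mA

V_GS = V_G = 2.23 V, so V_ov = 2.23 − 1.1 = 1.13 V.
Assume saturation: I_D = ½ k_n V_ov² = 0.5 × 7.3 × 1.13² = 4.66 mA, giving V_DS = V_DD − I_D R_D = 3.17 − 4.66 × 1.69 = -4.71 V.
But -4.71 V < V_ov = 1.13 V, so the device is actually in triode.
In triode I_D = k_n[V_ov V_DS − ½ V_DS²] and I_D = (V_DD − V_DS)/R_D. Equating: 6.17 V_DS² − 14.94 V_DS + 3.17 = 0, giving V_DS = 0.235 V (the root below V_ov).
I_D = (3.17 − 0.235) / 1.69 = 1.74 mA.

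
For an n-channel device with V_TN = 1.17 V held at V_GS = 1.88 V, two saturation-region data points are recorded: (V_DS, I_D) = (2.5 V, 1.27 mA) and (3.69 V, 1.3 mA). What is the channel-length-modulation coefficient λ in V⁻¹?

With V_GS fixed, I_D ∝ (1 + λ V_DS) in saturation, so I_D2/I_D1 = (1 + λ V_DS2)/(1 + λ V_DS1).
1.3/1.27 = 1.024 = (1 + 3.69 λ)/(1 + 2.5 λ).
Solving: λ (I_D1 V_DS2 − I_D2 V_DS1) = I_D2 − I_D1, so λ = (1.3 − 1.27) / (1.27 × 3.69 − 1.3 × 2.5) = 0.03 / 1.44 = 0.0209 V⁻¹.

λ = 0.0209 V⁻¹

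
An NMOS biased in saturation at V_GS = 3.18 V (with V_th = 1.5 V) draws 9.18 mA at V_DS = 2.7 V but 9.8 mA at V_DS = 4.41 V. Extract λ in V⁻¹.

λ = 0.0442 V⁻¹

With V_GS fixed, I_D ∝ (1 + λ V_DS) in saturation, so I_D2/I_D1 = (1 + λ V_DS2)/(1 + λ V_DS1).
9.8/9.18 = 1.068 = (1 + 4.41 λ)/(1 + 2.7 λ).
Solving: λ (I_D1 V_DS2 − I_D2 V_DS1) = I_D2 − I_D1, so λ = (9.8 − 9.18) / (9.18 × 4.41 − 9.8 × 2.7) = 0.62 / 14 = 0.0442 V⁻¹.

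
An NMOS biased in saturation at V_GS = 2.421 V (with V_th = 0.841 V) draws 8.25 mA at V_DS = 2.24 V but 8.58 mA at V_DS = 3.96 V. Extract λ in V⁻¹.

λ = 0.0245 V⁻¹

With V_GS fixed, I_D ∝ (1 + λ V_DS) in saturation, so I_D2/I_D1 = (1 + λ V_DS2)/(1 + λ V_DS1).
8.58/8.25 = 1.04 = (1 + 3.96 λ)/(1 + 2.24 λ).
Solving: λ (I_D1 V_DS2 − I_D2 V_DS1) = I_D2 − I_D1, so λ = (8.58 − 8.25) / (8.25 × 3.96 − 8.58 × 2.24) = 0.33 / 13.5 = 0.0245 V⁻¹.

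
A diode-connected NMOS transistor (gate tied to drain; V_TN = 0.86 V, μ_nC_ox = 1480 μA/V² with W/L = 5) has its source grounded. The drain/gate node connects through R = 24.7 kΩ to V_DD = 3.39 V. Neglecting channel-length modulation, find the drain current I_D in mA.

With gate tied to drain, V_GS = V_DS ≥ V_GS − V_TN, so the device is in saturation.
k_n = μ_nC_ox · (W/L) = 7.4 mA/V².
KCL at the drain: ½ k_n (V_GS − V_TN)² = (V_DD − V_GS)/R.
Let x = V_GS − 0.86. Then 91.4 x² + x − 2.53 = 0, giving x = 0.161 V (positive root), so V_GS = 1.02 V.
I_D = (V_DD − V_GS)/R = (3.39 − 1.02) / 24.7 = 0.0959 mA.

I_D = 0.0959 mA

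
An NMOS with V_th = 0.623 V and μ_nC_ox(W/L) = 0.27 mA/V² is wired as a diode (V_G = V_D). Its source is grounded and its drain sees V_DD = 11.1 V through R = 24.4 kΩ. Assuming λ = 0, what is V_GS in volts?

V_GS = 2.26 V

With gate tied to drain, V_GS = V_DS ≥ V_GS − V_th, so the device is in saturation.
KCL at the drain: ½ k_n (V_GS − V_th)² = (V_DD − V_GS)/R.
Let x = V_GS − 0.623. Then 3.29 x² + x − 10.48 = 0, giving x = 1.64 V (positive root), so V_GS = 2.26 V.
I_D = (V_DD − V_GS)/R = (11.1 − 2.26) / 24.4 = 0.362 mA.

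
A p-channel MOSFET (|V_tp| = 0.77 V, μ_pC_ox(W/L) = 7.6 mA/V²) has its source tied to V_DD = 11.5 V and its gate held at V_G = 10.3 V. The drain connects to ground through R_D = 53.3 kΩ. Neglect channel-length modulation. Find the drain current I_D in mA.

V_SG = V_DD − V_G = 11.5 − 10.3 = 1.2 V, so V_ov = 1.2 − 0.77 = 0.43 V.
Assume saturation: I_D = ½ k_p V_ov² = 0.5 × 7.6 × 0.43² = 0.703 mA, giving V_SD = V_DD − I_D R_D = 11.5 − 0.703 × 53.3 = -25.9 V.
But -25.9 V < V_ov = 0.43 V, so the device is actually in triode.
In triode I_D = k_p[V_ov V_SD − ½ V_SD²] and I_D = (V_DD − V_SD)/R_D. Equating: 203 V_SD² − 175.2 V_SD + 11.5 = 0, giving V_SD = 0.0716 V (the root below V_ov).
I_D = (11.5 − 0.0716) / 53.3 = 0.214 mA.

I_D = 0.214 mA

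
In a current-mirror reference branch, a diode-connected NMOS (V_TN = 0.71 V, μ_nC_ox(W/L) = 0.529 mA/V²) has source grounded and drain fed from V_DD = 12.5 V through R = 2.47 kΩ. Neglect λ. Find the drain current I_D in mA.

With gate tied to drain, V_GS = V_DS ≥ V_GS − V_TN, so the device is in saturation.
KCL at the drain: ½ k_n (V_GS − V_TN)² = (V_DD − V_GS)/R.
Let x = V_GS − 0.71. Then 0.653 x² + x − 11.79 = 0, giving x = 3.55 V (positive root), so V_GS = 4.26 V.
I_D = (V_DD − V_GS)/R = (12.5 − 4.26) / 2.47 = 3.34 mA.

I_D = 3.34 mA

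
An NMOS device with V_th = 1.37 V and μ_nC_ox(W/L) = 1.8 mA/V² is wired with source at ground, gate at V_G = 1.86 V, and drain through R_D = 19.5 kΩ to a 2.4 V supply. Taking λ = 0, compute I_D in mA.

I_D = 0.115 mA

V_GS = V_G = 1.86 V, so V_ov = 1.86 − 1.37 = 0.49 V.
Assume saturation: I_D = ½ k_n V_ov² = 0.5 × 1.8 × 0.49² = 0.216 mA, giving V_DS = V_DD − I_D R_D = 2.4 − 0.216 × 19.5 = -1.81 V.
But -1.81 V < V_ov = 0.49 V, so the device is actually in triode.
In triode I_D = k_n[V_ov V_DS − ½ V_DS²] and I_D = (V_DD − V_DS)/R_D. Equating: 17.6 V_DS² − 18.2 V_DS + 2.4 = 0, giving V_DS = 0.155 V (the root below V_ov).
I_D = (2.4 − 0.155) / 19.5 = 0.115 mA.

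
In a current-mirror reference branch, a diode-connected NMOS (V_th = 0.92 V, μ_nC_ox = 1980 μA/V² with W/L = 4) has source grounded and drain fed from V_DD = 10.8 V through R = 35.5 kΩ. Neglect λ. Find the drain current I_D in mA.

With gate tied to drain, V_GS = V_DS ≥ V_GS − V_th, so the device is in saturation.
k_n = μ_nC_ox · (W/L) = 7.92 mA/V².
KCL at the drain: ½ k_n (V_GS − V_th)² = (V_DD − V_GS)/R.
Let x = V_GS − 0.92. Then 141 x² + x − 9.88 = 0, giving x = 0.262 V (positive root), so V_GS = 1.18 V.
I_D = (V_DD − V_GS)/R = (10.8 − 1.18) / 35.5 = 0.271 mA.

I_D = 0.271 mA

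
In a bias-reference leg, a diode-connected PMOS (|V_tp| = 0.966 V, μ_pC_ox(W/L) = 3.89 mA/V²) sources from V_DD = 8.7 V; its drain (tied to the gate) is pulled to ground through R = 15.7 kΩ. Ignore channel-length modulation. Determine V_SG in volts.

V_SG = 1.45 V

With gate tied to drain, V_SG = V_SD ≥ V_SG − |V_tp|, so the device is in saturation.
KCL at the drain: ½ k_p (V_SG − |V_tp|)² = (V_DD − V_SG)/R.
Let x = V_SG − 0.966. Then 30.5 x² + x − 7.734 = 0, giving x = 0.487 V (positive root), so V_SG = 1.45 V.
I_D = (V_DD − V_SG)/R = (8.7 − 1.45) / 15.7 = 0.462 mA.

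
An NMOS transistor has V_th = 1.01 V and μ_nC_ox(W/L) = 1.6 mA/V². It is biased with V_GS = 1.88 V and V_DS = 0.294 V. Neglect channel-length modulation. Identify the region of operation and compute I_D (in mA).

V_ov = V_GS − V_th = 1.88 − 1.01 = 0.87 V.
Since V_DS = 0.294 V < V_ov = 0.87 V, the device is in the triode region.
I_D = k_n [V_ov · V_DS − ½ V_DS²] = 1.6 × [0.87 × 0.294 − 0.5 × 0.294²] = 0.34 mA.

Triode; I_D = 0.340 mA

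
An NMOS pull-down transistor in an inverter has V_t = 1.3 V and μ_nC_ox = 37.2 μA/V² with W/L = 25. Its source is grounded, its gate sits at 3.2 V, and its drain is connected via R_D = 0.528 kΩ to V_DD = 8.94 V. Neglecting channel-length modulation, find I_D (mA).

V_GS = V_G = 3.2 V, so V_ov = 3.2 − 1.3 = 1.9 V.
k_n = μ_nC_ox · (W/L) = 0.93 mA/V².
Assume saturation: I_D = ½ k_n V_ov² = 0.5 × 0.93 × 1.9² = 1.68 mA, giving V_DS = V_DD − I_D R_D = 8.94 − 1.68 × 0.528 = 8.05 V.
V_DS = 8.05 V ≥ V_ov = 1.9 V, confirming saturation.

I_D = 1.68 mA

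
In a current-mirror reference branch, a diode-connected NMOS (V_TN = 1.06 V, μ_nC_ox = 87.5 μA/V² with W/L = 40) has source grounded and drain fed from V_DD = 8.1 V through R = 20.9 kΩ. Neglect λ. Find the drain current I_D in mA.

With gate tied to drain, V_GS = V_DS ≥ V_GS − V_TN, so the device is in saturation.
k_n = μ_nC_ox · (W/L) = 3.5 mA/V².
KCL at the drain: ½ k_n (V_GS − V_TN)² = (V_DD − V_GS)/R.
Let x = V_GS − 1.06. Then 36.6 x² + x − 7.04 = 0, giving x = 0.425 V (positive root), so V_GS = 1.49 V.
I_D = (V_DD − V_GS)/R = (8.1 − 1.49) / 20.9 = 0.316 mA.

I_D = 0.316 mA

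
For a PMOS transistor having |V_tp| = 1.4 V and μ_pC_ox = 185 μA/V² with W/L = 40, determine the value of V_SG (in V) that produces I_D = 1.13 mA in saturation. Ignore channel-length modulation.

V_SG = 1.95 V

k_p = μ_pC_ox · (W/L) = 7.4 mA/V².
In saturation I_D = ½ k_p (V_SG − |V_tp|)², so V_SG − |V_tp| = √(2 I_D / k_p) = √(2 × 1.13 / 7.4) = 0.553 V.
V_SG = 1.4 + 0.553 = 1.95 V.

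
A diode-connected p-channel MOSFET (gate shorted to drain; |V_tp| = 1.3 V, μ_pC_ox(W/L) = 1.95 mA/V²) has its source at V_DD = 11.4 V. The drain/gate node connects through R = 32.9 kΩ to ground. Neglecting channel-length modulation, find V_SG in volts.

V_SG = 1.85 V

With gate tied to drain, V_SG = V_SD ≥ V_SG − |V_tp|, so the device is in saturation.
KCL at the drain: ½ k_p (V_SG − |V_tp|)² = (V_DD − V_SG)/R.
Let x = V_SG − 1.3. Then 32.1 x² + x − 10.1 = 0, giving x = 0.546 V (positive root), so V_SG = 1.85 V.
I_D = (V_DD − V_SG)/R = (11.4 − 1.85) / 32.9 = 0.29 mA.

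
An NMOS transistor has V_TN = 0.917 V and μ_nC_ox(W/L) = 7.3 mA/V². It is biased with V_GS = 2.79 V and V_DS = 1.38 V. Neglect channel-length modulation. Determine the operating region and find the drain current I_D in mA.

Triode; I_D = 11.9 mA

V_ov = V_GS − V_TN = 2.79 − 0.917 = 1.87 V.
Since V_DS = 1.38 V < V_ov = 1.87 V, the device is in the triode region.
I_D = k_n [V_ov · V_DS − ½ V_DS²] = 7.3 × [1.87 × 1.38 − 0.5 × 1.38²] = 11.9 mA.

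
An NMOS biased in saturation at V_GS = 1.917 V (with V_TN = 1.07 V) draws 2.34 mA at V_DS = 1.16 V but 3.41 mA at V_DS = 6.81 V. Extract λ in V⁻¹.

λ = 0.0893 V⁻¹

With V_GS fixed, I_D ∝ (1 + λ V_DS) in saturation, so I_D2/I_D1 = (1 + λ V_DS2)/(1 + λ V_DS1).
3.41/2.34 = 1.457 = (1 + 6.81 λ)/(1 + 1.16 λ).
Solving: λ (I_D1 V_DS2 − I_D2 V_DS1) = I_D2 − I_D1, so λ = (3.41 − 2.34) / (2.34 × 6.81 − 3.41 × 1.16) = 1.07 / 12 = 0.0893 V⁻¹.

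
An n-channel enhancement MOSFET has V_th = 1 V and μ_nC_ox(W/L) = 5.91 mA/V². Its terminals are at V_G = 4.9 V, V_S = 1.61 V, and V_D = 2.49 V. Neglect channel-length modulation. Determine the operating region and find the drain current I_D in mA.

Triode; I_D = 9.62 mA

V_GS = V_G − V_S = 4.9 − 1.61 = 3.29 V; V_DS = V_D − V_S = 2.49 − 1.61 = 0.88 V.
V_ov = V_GS − V_th = 3.29 − 1 = 2.29 V.
Since V_DS = 0.88 V < V_ov = 2.29 V, the device is in the triode region.
I_D = k_n [V_ov · V_DS − ½ V_DS²] = 5.91 × [2.29 × 0.88 − 0.5 × 0.88²] = 9.62 mA.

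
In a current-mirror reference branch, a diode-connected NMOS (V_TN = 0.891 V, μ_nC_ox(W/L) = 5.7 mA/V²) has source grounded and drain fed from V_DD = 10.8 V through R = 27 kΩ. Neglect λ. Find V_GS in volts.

V_GS = 1.24 V

With gate tied to drain, V_GS = V_DS ≥ V_GS − V_TN, so the device is in saturation.
KCL at the drain: ½ k_n (V_GS − V_TN)² = (V_DD − V_GS)/R.
Let x = V_GS − 0.891. Then 77 x² + x − 9.909 = 0, giving x = 0.352 V (positive root), so V_GS = 1.24 V.
I_D = (V_DD − V_GS)/R = (10.8 − 1.24) / 27 = 0.354 mA.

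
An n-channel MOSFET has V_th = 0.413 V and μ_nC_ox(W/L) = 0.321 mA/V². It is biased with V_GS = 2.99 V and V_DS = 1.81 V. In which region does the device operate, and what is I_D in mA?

Triode; I_D = 0.971 mA

V_ov = V_GS − V_th = 2.99 − 0.413 = 2.58 V.
Since V_DS = 1.81 V < V_ov = 2.58 V, the device is in the triode region.
I_D = k_n [V_ov · V_DS − ½ V_DS²] = 0.321 × [2.58 × 1.81 − 0.5 × 1.81²] = 0.971 mA.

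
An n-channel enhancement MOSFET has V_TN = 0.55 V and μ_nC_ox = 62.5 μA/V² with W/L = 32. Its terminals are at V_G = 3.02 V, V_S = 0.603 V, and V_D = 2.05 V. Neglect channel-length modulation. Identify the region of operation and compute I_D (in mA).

V_GS = V_G − V_S = 3.02 − 0.603 = 2.42 V; V_DS = V_D − V_S = 2.05 − 0.603 = 1.45 V.
k_n = μ_nC_ox · (W/L) = 2 mA/V².
V_ov = V_GS − V_TN = 2.42 − 0.55 = 1.87 V.
Since V_DS = 1.45 V < V_ov = 1.87 V, the device is in the triode region.
I_D = k_n [V_ov · V_DS − ½ V_DS²] = 2 × [1.87 × 1.45 − 0.5 × 1.45²] = 3.31 mA.

Triode; I_D = 3.31 mA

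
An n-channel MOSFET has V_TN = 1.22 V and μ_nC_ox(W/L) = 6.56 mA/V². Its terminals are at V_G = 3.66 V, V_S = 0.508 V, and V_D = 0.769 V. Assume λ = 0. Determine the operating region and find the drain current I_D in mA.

V_GS = V_G − V_S = 3.66 − 0.508 = 3.15 V; V_DS = V_D − V_S = 0.769 − 0.508 = 0.261 V.
V_ov = V_GS − V_TN = 3.15 − 1.22 = 1.93 V.
Since V_DS = 0.261 V < V_ov = 1.93 V, the device is in the triode region.
I_D = k_n [V_ov · V_DS − ½ V_DS²] = 6.56 × [1.93 × 0.261 − 0.5 × 0.261²] = 3.08 mA.

Triode; I_D = 3.08 mA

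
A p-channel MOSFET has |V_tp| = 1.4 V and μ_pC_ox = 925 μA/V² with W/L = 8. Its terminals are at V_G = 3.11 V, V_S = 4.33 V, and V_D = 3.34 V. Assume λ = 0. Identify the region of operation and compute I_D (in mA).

Cutoff; I_D = 0 mA

V_SG = V_S − V_G = 4.33 − 3.11 = 1.22 V; V_SD = V_S − V_D = 4.33 − 3.34 = 0.99 V.
V_SG = 1.22 V < |V_tp| = 1.4 V, so the transistor is in cutoff.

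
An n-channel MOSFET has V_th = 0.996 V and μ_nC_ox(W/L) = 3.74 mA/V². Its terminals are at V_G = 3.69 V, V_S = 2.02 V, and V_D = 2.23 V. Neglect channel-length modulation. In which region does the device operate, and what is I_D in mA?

V_GS = V_G − V_S = 3.69 − 2.02 = 1.67 V; V_DS = V_D − V_S = 2.23 − 2.02 = 0.21 V.
V_ov = V_GS − V_th = 1.67 − 0.996 = 0.674 V.
Since V_DS = 0.21 V < V_ov = 0.674 V, the device is in the triode region.
I_D = k_n [V_ov · V_DS − ½ V_DS²] = 3.74 × [0.674 × 0.21 − 0.5 × 0.21²] = 0.447 mA.

Triode; I_D = 0.447 mA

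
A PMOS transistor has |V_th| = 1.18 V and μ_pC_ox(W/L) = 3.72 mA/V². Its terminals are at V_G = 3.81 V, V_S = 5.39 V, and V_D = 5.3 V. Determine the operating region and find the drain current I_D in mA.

Triode; I_D = 0.119 mA

V_SG = V_S − V_G = 5.39 − 3.81 = 1.58 V; V_SD = V_S − V_D = 5.39 − 5.3 = 0.09 V.
V_ov = V_SG − |V_th| = 1.58 − 1.18 = 0.4 V.
Since V_SD = 0.09 V < V_ov = 0.4 V, the device is in the triode region.
I_D = k_p [V_ov · V_SD − ½ V_SD²] = 3.72 × [0.4 × 0.09 − 0.5 × 0.09²] = 0.119 mA.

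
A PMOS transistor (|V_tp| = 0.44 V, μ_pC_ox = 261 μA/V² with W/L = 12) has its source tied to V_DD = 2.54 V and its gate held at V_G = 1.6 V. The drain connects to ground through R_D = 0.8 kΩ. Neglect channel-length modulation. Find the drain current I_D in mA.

I_D = 0.391 mA

V_SG = V_DD − V_G = 2.54 − 1.6 = 0.94 V, so V_ov = 0.94 − 0.44 = 0.5 V.
k_p = μ_pC_ox · (W/L) = 3.132 mA/V².
Assume saturation: I_D = ½ k_p V_ov² = 0.5 × 3.132 × 0.5² = 0.391 mA, giving V_SD = V_DD − I_D R_D = 2.54 − 0.391 × 0.8 = 2.23 V.
V_SD = 2.23 V ≥ V_ov = 0.5 V, confirming saturation.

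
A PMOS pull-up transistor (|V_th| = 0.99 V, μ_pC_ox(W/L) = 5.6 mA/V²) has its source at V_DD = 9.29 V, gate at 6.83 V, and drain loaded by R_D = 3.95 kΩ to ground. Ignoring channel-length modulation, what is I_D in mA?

I_D = 2.27 mA

V_SG = V_DD − V_G = 9.29 − 6.83 = 2.46 V, so V_ov = 2.46 − 0.99 = 1.47 V.
Assume saturation: I_D = ½ k_p V_ov² = 0.5 × 5.6 × 1.47² = 6.05 mA, giving V_SD = V_DD − I_D R_D = 9.29 − 6.05 × 3.95 = -14.6 V.
But -14.6 V < V_ov = 1.47 V, so the device is actually in triode.
In triode I_D = k_p[V_ov V_SD − ½ V_SD²] and I_D = (V_DD − V_SD)/R_D. Equating: 11.1 V_SD² − 33.52 V_SD + 9.29 = 0, giving V_SD = 0.309 V (the root below V_ov).
I_D = (9.29 − 0.309) / 3.95 = 2.27 mA.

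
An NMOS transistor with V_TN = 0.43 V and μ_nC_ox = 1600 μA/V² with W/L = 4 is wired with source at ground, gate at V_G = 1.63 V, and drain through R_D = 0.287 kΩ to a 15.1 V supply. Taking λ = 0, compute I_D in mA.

V_GS = V_G = 1.63 V, so V_ov = 1.63 − 0.43 = 1.2 V.
k_n = μ_nC_ox · (W/L) = 6.4 mA/V².
Assume saturation: I_D = ½ k_n V_ov² = 0.5 × 6.4 × 1.2² = 4.61 mA, giving V_DS = V_DD − I_D R_D = 15.1 − 4.61 × 0.287 = 13.8 V.
V_DS = 13.8 V ≥ V_ov = 1.2 V, confirming saturation.

I_D = 4.61 mA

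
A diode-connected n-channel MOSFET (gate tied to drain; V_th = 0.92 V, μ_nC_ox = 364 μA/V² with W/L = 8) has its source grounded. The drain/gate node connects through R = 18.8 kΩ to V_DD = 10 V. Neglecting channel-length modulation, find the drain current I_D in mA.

I_D = 0.453 mA

With gate tied to drain, V_GS = V_DS ≥ V_GS − V_th, so the device is in saturation.
k_n = μ_nC_ox · (W/L) = 2.912 mA/V².
KCL at the drain: ½ k_n (V_GS − V_th)² = (V_DD − V_GS)/R.
Let x = V_GS − 0.92. Then 27.4 x² + x − 9.08 = 0, giving x = 0.558 V (positive root), so V_GS = 1.48 V.
I_D = (V_DD − V_GS)/R = (10 − 1.48) / 18.8 = 0.453 mA.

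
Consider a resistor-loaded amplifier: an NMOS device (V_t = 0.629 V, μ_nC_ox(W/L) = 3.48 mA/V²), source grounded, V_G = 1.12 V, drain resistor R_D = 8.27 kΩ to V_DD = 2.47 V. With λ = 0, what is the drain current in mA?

I_D = 0.274 mA

V_GS = V_G = 1.12 V, so V_ov = 1.12 − 0.629 = 0.491 V.
Assume saturation: I_D = ½ k_n V_ov² = 0.5 × 3.48 × 0.491² = 0.419 mA, giving V_DS = V_DD − I_D R_D = 2.47 − 0.419 × 8.27 = -0.999 V.
But -0.999 V < V_ov = 0.491 V, so the device is actually in triode.
In triode I_D = k_n[V_ov V_DS − ½ V_DS²] and I_D = (V_DD − V_DS)/R_D. Equating: 14.4 V_DS² − 15.13 V_DS + 2.47 = 0, giving V_DS = 0.202 V (the root below V_ov).
I_D = (2.47 − 0.202) / 8.27 = 0.274 mA.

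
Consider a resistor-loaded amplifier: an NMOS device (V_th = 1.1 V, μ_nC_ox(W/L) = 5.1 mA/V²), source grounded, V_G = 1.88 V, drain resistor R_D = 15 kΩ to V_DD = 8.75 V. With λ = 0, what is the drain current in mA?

I_D = 0.573 mA

V_GS = V_G = 1.88 V, so V_ov = 1.88 − 1.1 = 0.78 V.
Assume saturation: I_D = ½ k_n V_ov² = 0.5 × 5.1 × 0.78² = 1.55 mA, giving V_DS = V_DD − I_D R_D = 8.75 − 1.55 × 15 = -14.5 V.
But -14.5 V < V_ov = 0.78 V, so the device is actually in triode.
In triode I_D = k_n[V_ov V_DS − ½ V_DS²] and I_D = (V_DD − V_DS)/R_D. Equating: 38.2 V_DS² − 60.67 V_DS + 8.75 = 0, giving V_DS = 0.16 V (the root below V_ov).
I_D = (8.75 − 0.16) / 15 = 0.573 mA.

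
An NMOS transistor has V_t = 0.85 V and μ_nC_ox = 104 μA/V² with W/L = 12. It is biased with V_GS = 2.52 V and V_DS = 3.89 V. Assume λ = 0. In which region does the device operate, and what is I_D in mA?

k_n = μ_nC_ox · (W/L) = 1.248 mA/V².
V_ov = V_GS − V_t = 2.52 − 0.85 = 1.67 V.
Since V_DS = 3.89 V ≥ V_ov = 1.67 V, the device is in saturation.
I_D = ½ k_n V_ov² = 0.5 × 1.248 × 1.67² = 1.74 mA.

Saturation; I_D = 1.74 mA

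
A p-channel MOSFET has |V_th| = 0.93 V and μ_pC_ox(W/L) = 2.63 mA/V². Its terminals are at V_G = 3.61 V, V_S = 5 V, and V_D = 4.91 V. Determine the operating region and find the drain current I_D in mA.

Triode; I_D = 0.0982 mA

V_SG = V_S − V_G = 5 − 3.61 = 1.39 V; V_SD = V_S − V_D = 5 − 4.91 = 0.09 V.
V_ov = V_SG − |V_th| = 1.39 − 0.93 = 0.46 V.
Since V_SD = 0.09 V < V_ov = 0.46 V, the device is in the triode region.
I_D = k_p [V_ov · V_SD − ½ V_SD²] = 2.63 × [0.46 × 0.09 − 0.5 × 0.09²] = 0.0982 mA.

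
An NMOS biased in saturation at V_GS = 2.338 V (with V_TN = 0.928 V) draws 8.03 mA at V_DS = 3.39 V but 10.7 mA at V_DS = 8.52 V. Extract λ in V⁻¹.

λ = 0.0831 V⁻¹

With V_GS fixed, I_D ∝ (1 + λ V_DS) in saturation, so I_D2/I_D1 = (1 + λ V_DS2)/(1 + λ V_DS1).
10.7/8.03 = 1.333 = (1 + 8.52 λ)/(1 + 3.39 λ).
Solving: λ (I_D1 V_DS2 − I_D2 V_DS1) = I_D2 − I_D1, so λ = (10.7 − 8.03) / (8.03 × 8.52 − 10.7 × 3.39) = 2.67 / 32.1 = 0.0831 V⁻¹.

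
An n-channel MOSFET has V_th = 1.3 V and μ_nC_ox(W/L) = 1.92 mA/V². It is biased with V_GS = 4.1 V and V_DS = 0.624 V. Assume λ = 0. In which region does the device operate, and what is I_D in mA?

V_ov = V_GS − V_th = 4.1 − 1.3 = 2.8 V.
Since V_DS = 0.624 V < V_ov = 2.8 V, the device is in the triode region.
I_D = k_n [V_ov · V_DS − ½ V_DS²] = 1.92 × [2.8 × 0.624 − 0.5 × 0.624²] = 2.98 mA.

Triode; I_D = 2.98 mA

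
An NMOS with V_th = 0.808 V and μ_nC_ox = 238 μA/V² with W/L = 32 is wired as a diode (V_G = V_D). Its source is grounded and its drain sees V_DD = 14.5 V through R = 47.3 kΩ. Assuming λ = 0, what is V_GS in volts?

With gate tied to drain, V_GS = V_DS ≥ V_GS − V_th, so the device is in saturation.
k_n = μ_nC_ox · (W/L) = 7.616 mA/V².
KCL at the drain: ½ k_n (V_GS − V_th)² = (V_DD − V_GS)/R.
Let x = V_GS − 0.808. Then 180 x² + x − 13.69 = 0, giving x = 0.273 V (positive root), so V_GS = 1.08 V.
I_D = (V_DD − V_GS)/R = (14.5 − 1.08) / 47.3 = 0.284 mA.

V_GS = 1.08 V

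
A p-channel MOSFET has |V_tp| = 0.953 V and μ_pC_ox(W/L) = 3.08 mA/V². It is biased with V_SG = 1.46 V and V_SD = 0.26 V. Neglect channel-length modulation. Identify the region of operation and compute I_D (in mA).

Triode; I_D = 0.302 mA

V_ov = V_SG − |V_tp| = 1.46 − 0.953 = 0.507 V.
Since V_SD = 0.26 V < V_ov = 0.507 V, the device is in the triode region.
I_D = k_p [V_ov · V_SD − ½ V_SD²] = 3.08 × [0.507 × 0.26 − 0.5 × 0.26²] = 0.302 mA.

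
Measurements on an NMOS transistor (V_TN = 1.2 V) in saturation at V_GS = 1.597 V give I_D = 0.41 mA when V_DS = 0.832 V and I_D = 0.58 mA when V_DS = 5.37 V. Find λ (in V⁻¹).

With V_GS fixed, I_D ∝ (1 + λ V_DS) in saturation, so I_D2/I_D1 = (1 + λ V_DS2)/(1 + λ V_DS1).
0.58/0.41 = 1.415 = (1 + 5.37 λ)/(1 + 0.832 λ).
Solving: λ (I_D1 V_DS2 − I_D2 V_DS1) = I_D2 − I_D1, so λ = (0.58 − 0.41) / (0.41 × 5.37 − 0.58 × 0.832) = 0.17 / 1.72 = 0.0989 V⁻¹.

λ = 0.0989 V⁻¹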